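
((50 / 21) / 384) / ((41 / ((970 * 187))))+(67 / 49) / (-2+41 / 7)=27.79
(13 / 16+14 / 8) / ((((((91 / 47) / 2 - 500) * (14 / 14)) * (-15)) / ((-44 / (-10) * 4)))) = 21197/3518175 = 0.01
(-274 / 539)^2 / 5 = 0.05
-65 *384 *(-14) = 349440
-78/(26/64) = -192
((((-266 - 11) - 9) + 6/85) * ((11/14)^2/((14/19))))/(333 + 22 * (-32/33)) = -38874/50575 = -0.77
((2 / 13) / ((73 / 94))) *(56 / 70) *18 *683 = 9245088/4745 = 1948.39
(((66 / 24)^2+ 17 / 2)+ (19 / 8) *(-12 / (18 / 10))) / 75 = 11/3600 = 0.00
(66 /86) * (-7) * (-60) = 322.33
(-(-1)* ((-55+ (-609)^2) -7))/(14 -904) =-370819/890 = -416.65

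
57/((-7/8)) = -456/7 = -65.14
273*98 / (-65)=-411.60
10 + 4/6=32/3 = 10.67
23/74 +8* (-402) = -237961/74 = -3215.69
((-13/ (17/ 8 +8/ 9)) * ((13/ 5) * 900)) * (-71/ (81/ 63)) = 17278560/31 = 557372.90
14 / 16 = 7/8 = 0.88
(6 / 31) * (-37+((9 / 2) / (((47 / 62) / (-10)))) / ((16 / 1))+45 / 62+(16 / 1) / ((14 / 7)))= -6.19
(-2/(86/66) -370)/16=-1997/86 = -23.22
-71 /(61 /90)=-6390/61 = -104.75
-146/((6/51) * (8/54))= -33507/4 = -8376.75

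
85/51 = 5/3 = 1.67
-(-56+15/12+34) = 83/4 = 20.75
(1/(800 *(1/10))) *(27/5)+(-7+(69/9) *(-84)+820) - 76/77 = 5176879/30800 = 168.08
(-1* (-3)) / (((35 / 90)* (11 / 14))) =108/11 = 9.82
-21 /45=-7/15 = -0.47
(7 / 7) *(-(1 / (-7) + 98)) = -685/7 = -97.86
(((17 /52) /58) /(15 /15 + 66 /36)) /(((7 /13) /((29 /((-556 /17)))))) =-51/15568 = 0.00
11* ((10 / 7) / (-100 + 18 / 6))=-110/679 = -0.16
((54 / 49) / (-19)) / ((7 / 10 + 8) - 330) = 20/110789 = 0.00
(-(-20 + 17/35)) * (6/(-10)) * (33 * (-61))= 23569.35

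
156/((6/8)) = 208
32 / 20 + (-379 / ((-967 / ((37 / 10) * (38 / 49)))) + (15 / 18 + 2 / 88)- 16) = -388386953/31272780 = -12.42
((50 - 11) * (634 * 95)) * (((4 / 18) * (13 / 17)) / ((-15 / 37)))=-150647276/153 = -984622.72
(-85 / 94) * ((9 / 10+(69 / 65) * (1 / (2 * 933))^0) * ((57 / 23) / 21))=-82365/393484 = -0.21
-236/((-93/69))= 5428/31 = 175.10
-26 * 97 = -2522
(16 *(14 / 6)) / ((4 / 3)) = 28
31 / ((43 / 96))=2976/43 = 69.21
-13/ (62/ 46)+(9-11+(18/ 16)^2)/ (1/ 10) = -16853/992 = -16.99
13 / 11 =1.18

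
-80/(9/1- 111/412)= -32960/3597 = -9.16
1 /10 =0.10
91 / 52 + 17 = 75/4 = 18.75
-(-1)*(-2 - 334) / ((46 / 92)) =-672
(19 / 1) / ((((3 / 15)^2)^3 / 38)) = 11281250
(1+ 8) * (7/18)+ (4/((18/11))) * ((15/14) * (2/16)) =643/168 = 3.83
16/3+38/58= 521/87 = 5.99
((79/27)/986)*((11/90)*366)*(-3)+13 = 1677421/133110 = 12.60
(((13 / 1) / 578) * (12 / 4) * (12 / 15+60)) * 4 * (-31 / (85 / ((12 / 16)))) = -551304/122825 = -4.49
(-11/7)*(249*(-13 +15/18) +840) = 48169/14 = 3440.64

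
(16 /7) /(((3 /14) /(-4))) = -128/3 = -42.67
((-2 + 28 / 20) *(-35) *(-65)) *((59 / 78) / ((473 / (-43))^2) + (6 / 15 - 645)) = 212928653/242 = 879870.47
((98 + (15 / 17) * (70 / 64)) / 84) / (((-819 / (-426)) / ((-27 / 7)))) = -1638183/693056 = -2.36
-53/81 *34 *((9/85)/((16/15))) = -53/24 = -2.21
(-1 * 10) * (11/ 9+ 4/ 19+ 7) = -14420/171 = -84.33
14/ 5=2.80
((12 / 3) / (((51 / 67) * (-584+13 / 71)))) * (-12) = 76112/704667 = 0.11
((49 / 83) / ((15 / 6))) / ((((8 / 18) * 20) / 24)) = 1323/2075 = 0.64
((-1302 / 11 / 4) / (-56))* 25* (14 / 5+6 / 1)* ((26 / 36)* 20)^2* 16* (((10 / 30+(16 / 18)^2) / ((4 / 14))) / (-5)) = -667448600/2187 = -305189.12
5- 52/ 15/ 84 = 4.96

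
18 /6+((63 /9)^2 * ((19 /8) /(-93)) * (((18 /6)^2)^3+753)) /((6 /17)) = -3907037/744 = -5251.39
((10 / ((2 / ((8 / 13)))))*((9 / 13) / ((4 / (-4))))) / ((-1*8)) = 45/169 = 0.27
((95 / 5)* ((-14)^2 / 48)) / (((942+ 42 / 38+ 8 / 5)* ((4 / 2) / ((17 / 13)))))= 214795/4000152 = 0.05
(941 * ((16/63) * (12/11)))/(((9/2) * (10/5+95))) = 120448/201663 = 0.60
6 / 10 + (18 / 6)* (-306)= -4587/5 = -917.40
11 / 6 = 1.83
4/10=2/5 = 0.40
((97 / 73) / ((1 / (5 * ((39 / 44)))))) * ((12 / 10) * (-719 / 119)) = -8159931/191114 = -42.70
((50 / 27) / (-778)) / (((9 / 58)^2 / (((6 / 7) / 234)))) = -84100/232252839 = 0.00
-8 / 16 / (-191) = 1/382 = 0.00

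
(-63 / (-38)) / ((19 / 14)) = 441/361 = 1.22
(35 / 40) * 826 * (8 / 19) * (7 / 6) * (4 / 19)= 80948/1083 = 74.74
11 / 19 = 0.58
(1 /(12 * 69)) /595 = 1/492660 = 0.00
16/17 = 0.94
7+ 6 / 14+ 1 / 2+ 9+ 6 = 321/14 = 22.93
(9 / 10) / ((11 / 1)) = 9/110 = 0.08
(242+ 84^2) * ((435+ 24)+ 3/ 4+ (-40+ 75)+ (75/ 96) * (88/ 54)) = 390957509/108 = 3619976.94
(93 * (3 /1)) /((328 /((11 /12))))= 1023/1312 = 0.78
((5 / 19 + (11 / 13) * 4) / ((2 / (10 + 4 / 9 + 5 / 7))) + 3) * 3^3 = 114753/182 = 630.51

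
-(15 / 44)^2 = -225/1936 = -0.12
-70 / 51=-1.37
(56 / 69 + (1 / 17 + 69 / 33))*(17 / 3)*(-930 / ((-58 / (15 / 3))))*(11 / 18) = 14806375/18009 = 822.17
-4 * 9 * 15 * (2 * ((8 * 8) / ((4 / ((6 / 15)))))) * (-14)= 96768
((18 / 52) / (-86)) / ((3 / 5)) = -15/2236 = -0.01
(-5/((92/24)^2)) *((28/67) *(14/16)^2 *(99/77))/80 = -3969/2268352 = 0.00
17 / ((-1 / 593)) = -10081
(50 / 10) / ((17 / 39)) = 195/17 = 11.47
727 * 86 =62522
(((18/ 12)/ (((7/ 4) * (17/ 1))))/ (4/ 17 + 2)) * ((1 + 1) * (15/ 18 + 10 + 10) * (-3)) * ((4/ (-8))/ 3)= 0.47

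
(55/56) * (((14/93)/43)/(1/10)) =275/7998 = 0.03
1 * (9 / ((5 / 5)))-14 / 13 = 103/13 = 7.92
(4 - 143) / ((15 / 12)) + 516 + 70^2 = 26524/5 = 5304.80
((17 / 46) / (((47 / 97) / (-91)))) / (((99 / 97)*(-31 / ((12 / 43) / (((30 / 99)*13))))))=1119671/7204865 = 0.16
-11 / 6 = -1.83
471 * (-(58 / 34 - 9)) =58404/17 = 3435.53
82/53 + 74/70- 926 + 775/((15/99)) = 7775426/1855 = 4191.60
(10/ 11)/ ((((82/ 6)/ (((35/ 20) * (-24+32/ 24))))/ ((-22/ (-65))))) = -476/533 = -0.89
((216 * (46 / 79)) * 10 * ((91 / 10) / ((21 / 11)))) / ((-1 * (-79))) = 473616/6241 = 75.89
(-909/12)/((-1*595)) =303/2380 = 0.13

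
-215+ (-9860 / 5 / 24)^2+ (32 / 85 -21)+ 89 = 20210497/3060 = 6604.74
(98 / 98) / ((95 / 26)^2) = 676/9025 = 0.07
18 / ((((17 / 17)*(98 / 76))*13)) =684/637 = 1.07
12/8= 3/2 = 1.50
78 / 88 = 39/44 = 0.89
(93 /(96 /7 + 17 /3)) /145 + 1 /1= 60968/59015 = 1.03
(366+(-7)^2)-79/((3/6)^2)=99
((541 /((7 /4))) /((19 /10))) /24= 2705/399 = 6.78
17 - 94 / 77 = 15.78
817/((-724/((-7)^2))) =-40033/724 = -55.29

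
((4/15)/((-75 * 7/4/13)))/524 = -52/1031625 = 0.00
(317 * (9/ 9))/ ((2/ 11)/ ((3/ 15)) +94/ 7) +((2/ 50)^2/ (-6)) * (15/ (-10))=15255901/690000 = 22.11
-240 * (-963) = 231120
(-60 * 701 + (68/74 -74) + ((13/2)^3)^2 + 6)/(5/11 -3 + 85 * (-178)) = -289061685/131390848 = -2.20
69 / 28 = 2.46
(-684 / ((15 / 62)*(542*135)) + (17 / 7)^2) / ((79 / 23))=402645613/236034225 = 1.71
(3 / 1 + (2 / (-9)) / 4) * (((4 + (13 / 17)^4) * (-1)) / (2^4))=-19220185/24054048 = -0.80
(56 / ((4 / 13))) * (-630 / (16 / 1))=-28665/4 = -7166.25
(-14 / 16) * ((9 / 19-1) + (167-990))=109529/152 = 720.59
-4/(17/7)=-28/17 = -1.65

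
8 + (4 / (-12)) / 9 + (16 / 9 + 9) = 506/27 = 18.74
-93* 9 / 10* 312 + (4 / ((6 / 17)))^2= -1169368/45 = -25985.96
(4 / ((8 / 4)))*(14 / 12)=7/3 = 2.33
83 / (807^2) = 83/651249 = 0.00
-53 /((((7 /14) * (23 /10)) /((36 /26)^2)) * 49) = -343440/190463 = -1.80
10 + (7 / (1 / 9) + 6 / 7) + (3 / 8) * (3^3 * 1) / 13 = 54335/728 = 74.64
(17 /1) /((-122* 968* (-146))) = 17/17242016 = 0.00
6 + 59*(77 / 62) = 4915/62 = 79.27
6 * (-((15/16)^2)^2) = -4.63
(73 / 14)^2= 5329/196 = 27.19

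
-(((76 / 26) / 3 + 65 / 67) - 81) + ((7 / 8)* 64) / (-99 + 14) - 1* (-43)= 26962807/222105 = 121.40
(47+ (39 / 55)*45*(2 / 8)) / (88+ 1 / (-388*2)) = 469286/751157 = 0.62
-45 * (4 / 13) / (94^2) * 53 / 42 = -795/402038 = 0.00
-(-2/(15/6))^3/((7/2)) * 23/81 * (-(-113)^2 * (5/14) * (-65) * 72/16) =122173792/2205 = 55407.62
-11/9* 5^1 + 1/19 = -1036/171 = -6.06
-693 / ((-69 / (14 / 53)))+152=188522/1219 = 154.65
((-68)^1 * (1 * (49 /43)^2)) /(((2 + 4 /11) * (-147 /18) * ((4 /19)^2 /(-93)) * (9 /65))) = -512715665/7396 = -69323.37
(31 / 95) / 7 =31/665 = 0.05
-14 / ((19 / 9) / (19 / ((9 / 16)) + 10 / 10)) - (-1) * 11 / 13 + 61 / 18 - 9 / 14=-3532960/15561 = -227.04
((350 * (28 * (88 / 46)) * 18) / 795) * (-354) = -183173760/1219 = -150265.59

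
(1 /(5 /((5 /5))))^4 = 1/625 = 0.00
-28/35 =-4/5 = -0.80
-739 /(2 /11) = -8129/2 = -4064.50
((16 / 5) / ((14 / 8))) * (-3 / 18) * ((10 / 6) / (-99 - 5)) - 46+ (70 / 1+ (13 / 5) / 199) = 19572347/814905 = 24.02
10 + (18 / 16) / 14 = 1129/112 = 10.08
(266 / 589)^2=196/961 = 0.20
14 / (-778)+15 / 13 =5744/5057 = 1.14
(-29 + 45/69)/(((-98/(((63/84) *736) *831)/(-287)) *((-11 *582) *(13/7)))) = 44428584/13871 = 3202.98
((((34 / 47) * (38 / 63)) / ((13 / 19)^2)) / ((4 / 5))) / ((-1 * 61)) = -583015/30524949 = -0.02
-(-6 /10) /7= 3/35 = 0.09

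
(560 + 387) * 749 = 709303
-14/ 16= -7/8 = -0.88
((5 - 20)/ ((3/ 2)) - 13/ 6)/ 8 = -73/48 = -1.52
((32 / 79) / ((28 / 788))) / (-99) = -6304/54747 = -0.12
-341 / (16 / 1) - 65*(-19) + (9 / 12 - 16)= 19175/16 = 1198.44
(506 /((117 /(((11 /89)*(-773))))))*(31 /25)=-133378058/260325 = -512.35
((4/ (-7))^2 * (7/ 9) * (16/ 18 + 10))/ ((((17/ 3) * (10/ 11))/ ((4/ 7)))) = 704/2295 = 0.31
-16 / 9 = -1.78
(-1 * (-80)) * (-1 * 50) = -4000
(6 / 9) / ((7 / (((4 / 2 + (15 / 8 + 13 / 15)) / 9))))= 569/11340 = 0.05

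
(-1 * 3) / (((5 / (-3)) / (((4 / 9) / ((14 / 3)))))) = 6/35 = 0.17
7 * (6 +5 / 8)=371/8 = 46.38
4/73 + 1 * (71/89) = 5539/6497 = 0.85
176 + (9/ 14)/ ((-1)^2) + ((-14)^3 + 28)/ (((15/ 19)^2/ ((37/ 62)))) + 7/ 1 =-236010559/97650 = -2416.90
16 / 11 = 1.45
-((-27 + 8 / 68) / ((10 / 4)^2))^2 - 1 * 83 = -18333459/180625 = -101.50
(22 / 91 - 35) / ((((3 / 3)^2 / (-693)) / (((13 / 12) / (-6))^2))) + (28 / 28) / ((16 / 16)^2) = 452885/576 = 786.26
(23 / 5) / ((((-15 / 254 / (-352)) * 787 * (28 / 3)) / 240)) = 24676608/27545 = 895.87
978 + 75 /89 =87117/89 = 978.84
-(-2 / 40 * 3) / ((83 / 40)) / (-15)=-2/415 = 0.00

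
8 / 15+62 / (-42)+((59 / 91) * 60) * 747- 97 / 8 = 29046.05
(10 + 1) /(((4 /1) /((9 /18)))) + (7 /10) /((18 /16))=719/360 = 2.00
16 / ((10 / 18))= 144/5 = 28.80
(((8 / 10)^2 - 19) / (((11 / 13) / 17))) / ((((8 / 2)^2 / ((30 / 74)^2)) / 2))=-912951/120472 = -7.58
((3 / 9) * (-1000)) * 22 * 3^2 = -66000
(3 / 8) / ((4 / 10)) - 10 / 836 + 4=16471/3344 = 4.93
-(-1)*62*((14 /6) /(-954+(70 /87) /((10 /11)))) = -12586/82921 = -0.15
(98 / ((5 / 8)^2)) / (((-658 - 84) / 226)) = -101248/1325 = -76.41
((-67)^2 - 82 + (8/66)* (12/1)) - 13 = 48350/11 = 4395.45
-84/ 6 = -14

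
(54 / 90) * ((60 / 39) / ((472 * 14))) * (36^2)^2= 1259712/5369 = 234.63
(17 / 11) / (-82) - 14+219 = 184893/902 = 204.98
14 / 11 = 1.27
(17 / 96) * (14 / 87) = 119/4176 = 0.03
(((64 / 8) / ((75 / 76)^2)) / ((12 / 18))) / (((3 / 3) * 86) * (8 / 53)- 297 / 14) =-17143168/11454375 = -1.50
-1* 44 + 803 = 759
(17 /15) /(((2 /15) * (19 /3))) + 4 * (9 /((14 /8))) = 5829/266 = 21.91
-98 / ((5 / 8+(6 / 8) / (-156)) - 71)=20384/14639 = 1.39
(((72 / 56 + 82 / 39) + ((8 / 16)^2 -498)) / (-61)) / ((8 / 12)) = 539843/44408 = 12.16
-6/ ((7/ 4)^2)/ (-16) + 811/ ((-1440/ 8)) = -38659/8820 = -4.38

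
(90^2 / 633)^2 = 7290000/44521 = 163.74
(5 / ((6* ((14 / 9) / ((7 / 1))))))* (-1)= -15/4 = -3.75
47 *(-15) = -705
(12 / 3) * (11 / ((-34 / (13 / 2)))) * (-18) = 2574/17 = 151.41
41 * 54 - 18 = 2196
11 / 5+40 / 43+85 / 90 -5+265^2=271767169/3870 = 70224.07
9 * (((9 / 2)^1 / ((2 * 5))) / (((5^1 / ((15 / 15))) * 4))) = 81/400 = 0.20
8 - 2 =6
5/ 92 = 0.05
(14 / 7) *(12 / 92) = 6/23 = 0.26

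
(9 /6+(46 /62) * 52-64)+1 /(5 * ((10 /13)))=-18336/775 = -23.66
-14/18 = -7/9 = -0.78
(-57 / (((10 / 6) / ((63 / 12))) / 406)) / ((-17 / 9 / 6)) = 19682271/85 = 231556.13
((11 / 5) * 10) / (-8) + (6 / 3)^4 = 53/4 = 13.25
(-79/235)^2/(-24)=-6241/1325400 = 0.00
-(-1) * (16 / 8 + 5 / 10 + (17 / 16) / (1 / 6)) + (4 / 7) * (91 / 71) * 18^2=139825/568 = 246.17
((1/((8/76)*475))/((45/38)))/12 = 19/13500 = 0.00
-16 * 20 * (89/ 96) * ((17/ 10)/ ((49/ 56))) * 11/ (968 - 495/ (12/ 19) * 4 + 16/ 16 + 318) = 1513/441 = 3.43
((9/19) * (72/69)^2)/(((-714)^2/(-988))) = -7488/7491169 = 0.00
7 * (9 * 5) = 315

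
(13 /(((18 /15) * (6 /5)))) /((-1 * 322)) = -325/11592 = -0.03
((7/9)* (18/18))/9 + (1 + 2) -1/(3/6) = 88/81 = 1.09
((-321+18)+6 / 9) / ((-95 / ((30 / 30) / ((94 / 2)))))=907/13395 = 0.07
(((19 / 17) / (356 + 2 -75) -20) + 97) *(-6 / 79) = -2222796/380069 = -5.85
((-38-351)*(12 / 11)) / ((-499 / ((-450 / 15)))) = -140040/5489 = -25.51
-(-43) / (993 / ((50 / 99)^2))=107500/9732393 = 0.01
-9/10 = -0.90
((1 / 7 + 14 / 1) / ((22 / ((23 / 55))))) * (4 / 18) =0.06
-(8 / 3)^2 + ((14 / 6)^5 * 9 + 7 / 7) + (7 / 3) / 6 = 616.76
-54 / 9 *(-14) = 84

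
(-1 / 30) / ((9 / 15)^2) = -5/54 = -0.09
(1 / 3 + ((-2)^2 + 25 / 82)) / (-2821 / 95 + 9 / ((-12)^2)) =-867160/5540043 = -0.16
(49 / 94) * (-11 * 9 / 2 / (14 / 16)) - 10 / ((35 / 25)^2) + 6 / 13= -34.13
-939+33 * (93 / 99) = -908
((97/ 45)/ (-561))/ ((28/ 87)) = -2813/235620 = -0.01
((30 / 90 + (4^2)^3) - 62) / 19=637/3 = 212.33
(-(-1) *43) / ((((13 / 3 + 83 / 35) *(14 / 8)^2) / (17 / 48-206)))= -2122265/4928 = -430.65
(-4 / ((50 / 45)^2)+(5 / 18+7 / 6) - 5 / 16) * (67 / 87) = -508463/313200 = -1.62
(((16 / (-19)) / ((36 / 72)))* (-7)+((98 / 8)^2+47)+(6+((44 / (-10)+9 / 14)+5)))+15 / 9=6950947/31920 = 217.76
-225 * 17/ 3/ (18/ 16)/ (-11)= 3400/33 = 103.03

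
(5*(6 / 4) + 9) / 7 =2.36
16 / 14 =8/7 = 1.14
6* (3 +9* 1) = 72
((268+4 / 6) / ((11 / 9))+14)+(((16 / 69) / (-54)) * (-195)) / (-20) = 1596926/6831 = 233.78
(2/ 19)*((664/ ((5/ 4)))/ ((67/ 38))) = 10624/335 = 31.71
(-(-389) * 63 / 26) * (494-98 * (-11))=19262502/13 = 1481730.92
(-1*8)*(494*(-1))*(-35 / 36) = -34580/9 = -3842.22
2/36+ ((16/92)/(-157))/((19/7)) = 0.06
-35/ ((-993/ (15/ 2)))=175/662 = 0.26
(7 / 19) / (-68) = -7/1292 = -0.01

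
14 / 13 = 1.08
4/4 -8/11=3/11 = 0.27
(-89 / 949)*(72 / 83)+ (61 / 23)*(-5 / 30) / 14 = -17185043/152177844 = -0.11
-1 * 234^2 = -54756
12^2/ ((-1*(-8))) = 18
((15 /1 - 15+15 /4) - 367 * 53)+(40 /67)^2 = -349188421/17956 = -19446.89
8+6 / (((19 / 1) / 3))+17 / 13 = 2533/247 = 10.26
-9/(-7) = 9/7 = 1.29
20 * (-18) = -360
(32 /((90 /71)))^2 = 1290496/2025 = 637.28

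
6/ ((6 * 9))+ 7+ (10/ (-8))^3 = 2971/576 = 5.16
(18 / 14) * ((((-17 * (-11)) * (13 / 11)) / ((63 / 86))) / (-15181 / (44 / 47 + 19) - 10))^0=9/7 = 1.29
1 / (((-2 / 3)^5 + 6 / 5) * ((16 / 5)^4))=759375/85065728 = 0.01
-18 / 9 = -2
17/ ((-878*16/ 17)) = -289/14048 = -0.02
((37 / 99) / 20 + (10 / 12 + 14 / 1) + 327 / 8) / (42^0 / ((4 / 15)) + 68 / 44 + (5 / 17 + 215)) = 3751543/14850090 = 0.25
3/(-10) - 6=-63/10 = -6.30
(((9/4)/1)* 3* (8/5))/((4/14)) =189/5 = 37.80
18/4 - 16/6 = 1.83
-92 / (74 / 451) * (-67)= 1389982/37 = 37567.08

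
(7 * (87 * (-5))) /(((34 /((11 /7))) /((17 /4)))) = -4785/8 = -598.12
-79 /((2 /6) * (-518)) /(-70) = -237/36260 = -0.01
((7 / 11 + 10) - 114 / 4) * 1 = -17.86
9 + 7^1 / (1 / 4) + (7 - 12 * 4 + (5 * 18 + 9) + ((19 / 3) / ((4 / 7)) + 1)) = 1285/12 = 107.08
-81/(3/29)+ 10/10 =-782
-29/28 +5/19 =-411/532 = -0.77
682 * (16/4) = 2728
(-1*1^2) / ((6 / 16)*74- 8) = -4/79 = -0.05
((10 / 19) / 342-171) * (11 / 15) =-6111314/48735 = -125.40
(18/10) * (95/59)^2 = 16245/3481 = 4.67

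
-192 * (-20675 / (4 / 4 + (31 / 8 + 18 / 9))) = 6351360/11 = 577396.36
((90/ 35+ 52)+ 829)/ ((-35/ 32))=-39584/49 = -807.84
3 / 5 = 0.60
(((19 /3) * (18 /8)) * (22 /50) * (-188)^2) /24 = 461681/50 = 9233.62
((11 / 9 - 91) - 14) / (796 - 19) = -934/6993 = -0.13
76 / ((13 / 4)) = 23.38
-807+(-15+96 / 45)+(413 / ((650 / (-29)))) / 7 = -1603873/1950 = -822.50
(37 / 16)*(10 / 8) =185/64 = 2.89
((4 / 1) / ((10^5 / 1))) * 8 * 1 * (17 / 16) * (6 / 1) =51/25000 = 0.00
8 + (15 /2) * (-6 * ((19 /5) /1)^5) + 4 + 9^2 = -35562.83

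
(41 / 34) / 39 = 41/1326 = 0.03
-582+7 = -575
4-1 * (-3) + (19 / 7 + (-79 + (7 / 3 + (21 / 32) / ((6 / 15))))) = -87779/1344 = -65.31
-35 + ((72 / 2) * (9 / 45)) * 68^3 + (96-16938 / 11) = 124433737/55 = 2262431.58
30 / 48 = 5/8 = 0.62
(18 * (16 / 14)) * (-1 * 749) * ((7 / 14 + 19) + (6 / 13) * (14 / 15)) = -19961064/65 = -307093.29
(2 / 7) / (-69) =-2/483 = 0.00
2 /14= 1/7 = 0.14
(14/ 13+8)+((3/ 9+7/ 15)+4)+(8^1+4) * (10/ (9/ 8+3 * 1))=30722/715 = 42.97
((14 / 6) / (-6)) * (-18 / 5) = 7/5 = 1.40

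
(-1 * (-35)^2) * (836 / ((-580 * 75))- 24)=12799241/435 = 29423.54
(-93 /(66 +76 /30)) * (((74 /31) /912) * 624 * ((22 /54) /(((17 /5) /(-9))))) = 396825/166022 = 2.39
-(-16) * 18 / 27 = 32/3 = 10.67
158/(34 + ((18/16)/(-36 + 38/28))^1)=306520/65897 = 4.65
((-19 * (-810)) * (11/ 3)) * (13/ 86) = 366795/43 = 8530.12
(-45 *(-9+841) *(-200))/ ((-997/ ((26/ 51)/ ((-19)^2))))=-64896000/6118589 = -10.61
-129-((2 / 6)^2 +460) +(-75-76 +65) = -6076/9 = -675.11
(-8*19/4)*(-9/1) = 342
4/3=1.33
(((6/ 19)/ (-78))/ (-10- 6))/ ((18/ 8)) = 1/8892 = 0.00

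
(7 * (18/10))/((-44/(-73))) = 4599/220 = 20.90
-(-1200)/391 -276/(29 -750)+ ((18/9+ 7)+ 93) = 29728038/281911 = 105.45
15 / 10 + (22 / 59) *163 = 7349/118 = 62.28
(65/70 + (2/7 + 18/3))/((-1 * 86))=-101/1204 = -0.08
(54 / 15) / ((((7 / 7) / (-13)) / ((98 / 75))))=-7644/125 = -61.15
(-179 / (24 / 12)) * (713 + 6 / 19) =-2425987/38 = -63841.76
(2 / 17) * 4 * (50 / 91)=400/1547 = 0.26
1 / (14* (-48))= -1/672 = 0.00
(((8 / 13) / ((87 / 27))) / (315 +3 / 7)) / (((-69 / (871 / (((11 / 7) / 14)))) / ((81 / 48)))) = -0.11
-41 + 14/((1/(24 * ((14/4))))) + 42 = 1177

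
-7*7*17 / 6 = -833/6 = -138.83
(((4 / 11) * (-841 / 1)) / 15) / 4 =-841/165 = -5.10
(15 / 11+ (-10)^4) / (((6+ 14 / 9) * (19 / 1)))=990135/14212 = 69.67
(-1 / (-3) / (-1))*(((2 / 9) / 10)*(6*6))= -4/15 = -0.27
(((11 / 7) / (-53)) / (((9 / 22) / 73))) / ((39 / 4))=-70664/130221 = -0.54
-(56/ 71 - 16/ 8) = 1.21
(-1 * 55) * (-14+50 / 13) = 7260/13 = 558.46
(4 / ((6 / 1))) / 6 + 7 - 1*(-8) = 136/9 = 15.11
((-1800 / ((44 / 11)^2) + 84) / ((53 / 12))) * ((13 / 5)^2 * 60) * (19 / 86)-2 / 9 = -578.46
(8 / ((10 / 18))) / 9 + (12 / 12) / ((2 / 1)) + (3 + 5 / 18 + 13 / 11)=3247/495 = 6.56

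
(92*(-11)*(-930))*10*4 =37646400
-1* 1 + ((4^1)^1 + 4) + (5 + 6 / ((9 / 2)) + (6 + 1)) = 20.33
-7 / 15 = -0.47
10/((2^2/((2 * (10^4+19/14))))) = 700095/14 = 50006.79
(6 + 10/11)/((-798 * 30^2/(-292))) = 146/51975 = 0.00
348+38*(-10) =-32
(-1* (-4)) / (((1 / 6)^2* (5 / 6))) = 172.80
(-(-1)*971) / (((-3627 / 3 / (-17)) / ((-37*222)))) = -45196166/403 = -112149.30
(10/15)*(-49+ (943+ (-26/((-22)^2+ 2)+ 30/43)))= 18696274/31347 = 596.43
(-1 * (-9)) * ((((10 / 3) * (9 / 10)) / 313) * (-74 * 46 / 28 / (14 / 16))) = -183816/15337 = -11.99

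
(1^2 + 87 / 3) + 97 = 127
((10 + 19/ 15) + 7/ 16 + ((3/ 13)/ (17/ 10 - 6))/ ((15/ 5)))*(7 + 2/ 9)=1567831/18576 = 84.40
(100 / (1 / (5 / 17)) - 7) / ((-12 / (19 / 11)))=-2413/748 = -3.23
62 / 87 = 0.71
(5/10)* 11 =11/2 = 5.50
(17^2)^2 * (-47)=-3925487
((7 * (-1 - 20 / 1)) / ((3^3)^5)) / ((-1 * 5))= 49/23914845 = 0.00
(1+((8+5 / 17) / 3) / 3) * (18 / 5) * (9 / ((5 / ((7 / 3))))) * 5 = 12348/85 = 145.27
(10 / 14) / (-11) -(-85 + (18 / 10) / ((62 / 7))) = 2022549/23870 = 84.73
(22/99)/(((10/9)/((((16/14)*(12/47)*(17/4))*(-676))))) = -275808/1645 = -167.66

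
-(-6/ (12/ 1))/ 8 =1/16 = 0.06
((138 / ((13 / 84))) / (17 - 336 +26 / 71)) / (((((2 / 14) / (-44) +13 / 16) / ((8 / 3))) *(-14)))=64379392/97738901 = 0.66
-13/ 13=-1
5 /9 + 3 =3.56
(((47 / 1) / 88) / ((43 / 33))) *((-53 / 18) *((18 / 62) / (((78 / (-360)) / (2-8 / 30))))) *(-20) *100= -7473000/1333 = -5606.15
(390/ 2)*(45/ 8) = 8775/8 = 1096.88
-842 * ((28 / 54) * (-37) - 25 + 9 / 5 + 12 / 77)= 35557.11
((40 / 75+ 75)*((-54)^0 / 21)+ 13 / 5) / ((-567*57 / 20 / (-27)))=7808/75411 = 0.10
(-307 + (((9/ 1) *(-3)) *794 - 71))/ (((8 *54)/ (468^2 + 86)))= -11065055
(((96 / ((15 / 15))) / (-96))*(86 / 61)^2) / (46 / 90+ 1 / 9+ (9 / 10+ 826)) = -665640/277128917 = 0.00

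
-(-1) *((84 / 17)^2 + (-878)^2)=222792532/289 = 770908.42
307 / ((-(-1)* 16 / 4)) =307/4 = 76.75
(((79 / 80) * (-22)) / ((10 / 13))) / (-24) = 11297/9600 = 1.18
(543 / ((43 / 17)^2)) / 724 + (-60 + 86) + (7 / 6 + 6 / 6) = 627563/22188 = 28.28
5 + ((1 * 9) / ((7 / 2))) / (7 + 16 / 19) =5557/1043 = 5.33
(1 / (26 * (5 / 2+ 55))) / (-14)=-1/20930 = 0.00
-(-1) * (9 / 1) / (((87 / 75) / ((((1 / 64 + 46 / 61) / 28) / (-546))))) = -225375/576948736 = 0.00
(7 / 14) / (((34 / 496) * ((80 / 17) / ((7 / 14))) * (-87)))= -31/3480 = -0.01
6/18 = 0.33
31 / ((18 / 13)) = 403/18 = 22.39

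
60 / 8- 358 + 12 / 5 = -3481/10 = -348.10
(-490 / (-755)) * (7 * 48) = 32928/151 = 218.07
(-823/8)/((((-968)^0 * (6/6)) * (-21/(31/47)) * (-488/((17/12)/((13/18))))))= -433721/33394816 = -0.01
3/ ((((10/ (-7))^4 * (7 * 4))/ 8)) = 1029/5000 = 0.21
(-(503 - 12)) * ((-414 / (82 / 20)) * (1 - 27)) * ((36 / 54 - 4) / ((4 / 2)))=88085400/41 = 2148424.39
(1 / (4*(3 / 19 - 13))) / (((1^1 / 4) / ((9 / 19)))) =-9/244 = -0.04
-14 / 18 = -0.78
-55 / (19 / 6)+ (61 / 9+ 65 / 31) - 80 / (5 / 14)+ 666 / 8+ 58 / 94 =-148119733/996588 = -148.63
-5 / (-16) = 5/16 = 0.31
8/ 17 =0.47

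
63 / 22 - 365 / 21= -6707/462 = -14.52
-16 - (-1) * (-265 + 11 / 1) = -270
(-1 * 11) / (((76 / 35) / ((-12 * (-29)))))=-33495/19 = -1762.89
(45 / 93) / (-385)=-3/2387 = 0.00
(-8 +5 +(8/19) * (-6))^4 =121550625/130321 = 932.70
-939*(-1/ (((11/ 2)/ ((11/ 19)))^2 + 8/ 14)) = 26292/2543 = 10.34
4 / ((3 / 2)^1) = 8/3 = 2.67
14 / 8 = 7/4 = 1.75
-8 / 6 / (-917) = 4/2751 = 0.00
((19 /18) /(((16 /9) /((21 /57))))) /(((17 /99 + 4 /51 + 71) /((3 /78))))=11781/99768448 = 0.00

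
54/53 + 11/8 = 1015/424 = 2.39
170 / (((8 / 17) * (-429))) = -1445/1716 = -0.84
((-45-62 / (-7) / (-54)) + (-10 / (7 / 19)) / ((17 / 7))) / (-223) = 181022/716499 = 0.25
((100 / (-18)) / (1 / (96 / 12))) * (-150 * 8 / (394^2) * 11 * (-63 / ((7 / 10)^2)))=-485.90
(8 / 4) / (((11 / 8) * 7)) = 16/77 = 0.21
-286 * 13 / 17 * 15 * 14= -780780/17 = -45928.24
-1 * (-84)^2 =-7056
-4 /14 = -2/7 = -0.29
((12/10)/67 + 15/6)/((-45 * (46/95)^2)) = -0.24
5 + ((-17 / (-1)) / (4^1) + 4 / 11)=423/44 = 9.61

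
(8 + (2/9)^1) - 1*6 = 20/9 = 2.22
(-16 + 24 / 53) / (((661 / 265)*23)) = -4120/15203 = -0.27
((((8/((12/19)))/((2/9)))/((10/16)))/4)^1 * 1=114/5 = 22.80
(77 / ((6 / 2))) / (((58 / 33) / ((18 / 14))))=1089/58 = 18.78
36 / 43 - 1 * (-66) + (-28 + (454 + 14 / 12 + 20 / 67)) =494.30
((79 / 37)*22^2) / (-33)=-3476/111 = -31.32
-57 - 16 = -73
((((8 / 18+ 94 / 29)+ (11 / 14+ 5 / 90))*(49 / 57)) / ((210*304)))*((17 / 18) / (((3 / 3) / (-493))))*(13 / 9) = -3452683/84214080 = -0.04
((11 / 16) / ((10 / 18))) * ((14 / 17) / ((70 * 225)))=11/170000 = 0.00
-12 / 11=-1.09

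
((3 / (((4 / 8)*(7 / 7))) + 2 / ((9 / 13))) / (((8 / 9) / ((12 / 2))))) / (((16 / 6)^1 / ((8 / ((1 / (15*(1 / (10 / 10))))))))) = 2700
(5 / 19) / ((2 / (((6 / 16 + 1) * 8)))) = 55/38 = 1.45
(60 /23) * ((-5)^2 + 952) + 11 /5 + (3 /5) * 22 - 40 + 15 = 2539.10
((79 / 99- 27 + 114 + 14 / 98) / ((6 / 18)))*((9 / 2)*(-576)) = -52654752/77 = -683827.95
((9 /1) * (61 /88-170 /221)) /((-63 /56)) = 87/143 = 0.61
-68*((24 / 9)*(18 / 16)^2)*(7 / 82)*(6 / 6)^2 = -3213/164 = -19.59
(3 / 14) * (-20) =-30/7 = -4.29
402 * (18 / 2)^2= 32562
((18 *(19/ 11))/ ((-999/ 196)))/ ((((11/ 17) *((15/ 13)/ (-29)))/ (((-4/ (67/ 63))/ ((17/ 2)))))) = -104.84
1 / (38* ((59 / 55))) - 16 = -35817/2242 = -15.98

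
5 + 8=13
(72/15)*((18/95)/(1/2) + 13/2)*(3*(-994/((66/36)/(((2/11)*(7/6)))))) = -654775632/57475 = -11392.36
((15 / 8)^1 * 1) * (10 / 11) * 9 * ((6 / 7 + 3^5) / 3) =384075/308 = 1247.00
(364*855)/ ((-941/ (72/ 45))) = -497952/941 = -529.17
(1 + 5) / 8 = 3/4 = 0.75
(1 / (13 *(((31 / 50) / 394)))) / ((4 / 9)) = 44325/403 = 109.99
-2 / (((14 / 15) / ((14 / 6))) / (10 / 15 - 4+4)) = -10/3 = -3.33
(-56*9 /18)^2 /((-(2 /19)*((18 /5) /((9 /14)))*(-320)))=133/32 = 4.16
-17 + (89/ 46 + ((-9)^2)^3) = 24445593/46 = 531425.93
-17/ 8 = -2.12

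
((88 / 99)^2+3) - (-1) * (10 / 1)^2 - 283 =-14516/81 = -179.21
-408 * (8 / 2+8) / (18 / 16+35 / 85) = -665856/209 = -3185.91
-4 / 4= -1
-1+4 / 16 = -3/4 = -0.75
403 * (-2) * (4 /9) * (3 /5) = -3224/15 = -214.93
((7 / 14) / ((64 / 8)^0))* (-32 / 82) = -8/41 = -0.20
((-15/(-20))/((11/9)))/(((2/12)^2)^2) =8748/11 = 795.27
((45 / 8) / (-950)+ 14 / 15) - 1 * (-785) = 3583829/4560 = 785.93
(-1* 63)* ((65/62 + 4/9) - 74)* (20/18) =1416065/279 = 5075.50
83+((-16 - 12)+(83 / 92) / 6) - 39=16.15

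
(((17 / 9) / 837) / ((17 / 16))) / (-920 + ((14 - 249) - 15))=-8/4406805 = 0.00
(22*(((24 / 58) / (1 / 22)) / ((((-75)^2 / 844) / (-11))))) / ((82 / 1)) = -8986912/2229375 = -4.03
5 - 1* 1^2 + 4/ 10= 22/5 = 4.40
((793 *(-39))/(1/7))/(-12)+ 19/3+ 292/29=6283889/348 = 18057.15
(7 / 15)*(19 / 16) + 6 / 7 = 2371/1680 = 1.41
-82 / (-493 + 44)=82/449 = 0.18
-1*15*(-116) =1740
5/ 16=0.31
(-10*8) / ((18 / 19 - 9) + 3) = 95/6 = 15.83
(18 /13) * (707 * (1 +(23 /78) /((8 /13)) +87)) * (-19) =-171149853/104 = -1645671.66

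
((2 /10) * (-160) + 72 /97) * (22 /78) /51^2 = -33352/9839583 = 0.00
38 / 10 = 19/5 = 3.80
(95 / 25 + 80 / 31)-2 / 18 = 8746/1395 = 6.27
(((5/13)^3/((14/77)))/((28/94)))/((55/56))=2350/2197 = 1.07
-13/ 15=-0.87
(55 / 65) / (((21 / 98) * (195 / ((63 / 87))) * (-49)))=-22/73515 = 0.00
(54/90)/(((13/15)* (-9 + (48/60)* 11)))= -45/13 = -3.46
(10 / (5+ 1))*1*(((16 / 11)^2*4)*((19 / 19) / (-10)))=-512/363 = -1.41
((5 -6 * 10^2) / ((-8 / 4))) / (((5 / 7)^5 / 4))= 6400.11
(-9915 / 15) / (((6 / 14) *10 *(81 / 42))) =-32389/405 = -79.97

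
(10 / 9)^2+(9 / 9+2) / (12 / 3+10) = 1643/1134 = 1.45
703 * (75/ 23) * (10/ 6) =87875/23 = 3820.65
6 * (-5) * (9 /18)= -15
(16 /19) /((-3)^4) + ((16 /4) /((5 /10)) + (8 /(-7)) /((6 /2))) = 82192/10773 = 7.63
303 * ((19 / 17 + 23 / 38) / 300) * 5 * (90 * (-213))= -215495721/1292 = -166792.35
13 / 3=4.33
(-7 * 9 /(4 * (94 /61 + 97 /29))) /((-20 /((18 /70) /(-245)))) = -47763/282338000 = 0.00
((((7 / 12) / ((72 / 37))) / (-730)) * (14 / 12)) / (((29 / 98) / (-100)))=444185/2743632 = 0.16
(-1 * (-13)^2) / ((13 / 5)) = -65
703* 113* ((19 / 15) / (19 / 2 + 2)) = 3018682/345 = 8749.80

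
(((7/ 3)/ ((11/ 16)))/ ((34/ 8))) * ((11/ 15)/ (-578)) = -224/221085 = 0.00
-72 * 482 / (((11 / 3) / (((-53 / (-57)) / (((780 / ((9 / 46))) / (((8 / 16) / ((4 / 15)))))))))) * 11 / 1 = -1034613/22724 = -45.53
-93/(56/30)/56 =-1395/1568 = -0.89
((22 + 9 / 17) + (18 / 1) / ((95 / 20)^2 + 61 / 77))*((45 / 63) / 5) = 3.33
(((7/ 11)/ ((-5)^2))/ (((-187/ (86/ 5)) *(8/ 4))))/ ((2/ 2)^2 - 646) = 7/3856875 = 0.00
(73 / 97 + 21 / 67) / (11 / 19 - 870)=-131632/107356981 = 0.00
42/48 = 7/8 = 0.88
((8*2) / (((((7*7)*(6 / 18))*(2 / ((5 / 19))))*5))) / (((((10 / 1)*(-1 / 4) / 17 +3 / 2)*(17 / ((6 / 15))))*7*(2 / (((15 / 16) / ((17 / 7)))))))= 9/728042 = 0.00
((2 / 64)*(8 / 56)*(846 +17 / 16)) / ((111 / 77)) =2.62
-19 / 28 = -0.68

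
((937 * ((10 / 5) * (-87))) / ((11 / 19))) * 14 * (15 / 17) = -3478725.24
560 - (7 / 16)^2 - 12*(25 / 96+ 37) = 112.68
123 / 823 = 0.15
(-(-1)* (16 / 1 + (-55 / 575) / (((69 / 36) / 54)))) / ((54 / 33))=193556/23805 = 8.13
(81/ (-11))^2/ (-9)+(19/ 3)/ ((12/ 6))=-2075/726 = -2.86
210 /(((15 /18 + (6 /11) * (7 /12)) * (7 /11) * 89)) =5445/1691 = 3.22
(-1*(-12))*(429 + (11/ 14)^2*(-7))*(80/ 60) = 47564/7 = 6794.86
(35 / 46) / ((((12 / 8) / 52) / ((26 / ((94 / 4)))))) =94640/3243 = 29.18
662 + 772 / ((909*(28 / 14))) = 602144/909 = 662.42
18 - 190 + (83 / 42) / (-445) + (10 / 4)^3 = -11690927/74760 = -156.38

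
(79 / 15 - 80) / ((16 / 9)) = -3363/80 = -42.04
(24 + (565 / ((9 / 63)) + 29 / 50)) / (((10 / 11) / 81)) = 177290289/500 = 354580.58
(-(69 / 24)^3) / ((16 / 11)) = -133837/8192 = -16.34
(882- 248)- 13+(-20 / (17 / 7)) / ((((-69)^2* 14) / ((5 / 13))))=621.00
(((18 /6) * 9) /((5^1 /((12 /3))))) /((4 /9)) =243/5 = 48.60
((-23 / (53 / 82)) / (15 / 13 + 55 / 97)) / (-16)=1189123/920080 = 1.29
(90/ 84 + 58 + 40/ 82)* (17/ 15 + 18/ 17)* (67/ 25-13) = -48338407/35875 = -1347.41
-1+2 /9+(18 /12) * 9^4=177133/18 = 9840.72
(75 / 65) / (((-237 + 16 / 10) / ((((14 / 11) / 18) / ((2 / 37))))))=-6475/1009866 = -0.01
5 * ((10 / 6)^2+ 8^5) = 1474685/9 = 163853.89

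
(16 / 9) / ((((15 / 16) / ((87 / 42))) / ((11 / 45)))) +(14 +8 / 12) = 664532/42525 = 15.63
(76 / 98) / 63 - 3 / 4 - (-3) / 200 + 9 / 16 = -197803/1234800 = -0.16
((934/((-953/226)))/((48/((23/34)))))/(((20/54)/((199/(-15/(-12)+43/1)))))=-724598601/19117180 = -37.90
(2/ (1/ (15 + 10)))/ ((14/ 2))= 50/7 = 7.14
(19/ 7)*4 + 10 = 20.86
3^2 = 9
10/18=5/9 = 0.56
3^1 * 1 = 3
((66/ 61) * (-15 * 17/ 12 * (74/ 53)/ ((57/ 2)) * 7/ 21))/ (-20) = 0.02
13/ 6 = 2.17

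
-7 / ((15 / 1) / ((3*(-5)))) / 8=7/8 = 0.88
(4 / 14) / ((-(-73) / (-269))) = -1.05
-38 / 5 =-7.60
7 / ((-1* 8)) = -7/8 = -0.88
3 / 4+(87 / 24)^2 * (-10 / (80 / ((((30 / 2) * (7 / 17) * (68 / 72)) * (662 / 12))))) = -9729161/18432 = -527.84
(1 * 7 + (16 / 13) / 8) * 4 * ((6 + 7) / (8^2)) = 93/16 = 5.81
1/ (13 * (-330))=-1/4290 = 0.00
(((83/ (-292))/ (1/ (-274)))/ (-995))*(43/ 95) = -488953/13800650 = -0.04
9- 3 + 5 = 11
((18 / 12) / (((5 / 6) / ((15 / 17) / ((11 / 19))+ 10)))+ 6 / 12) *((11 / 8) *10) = 39725/136 = 292.10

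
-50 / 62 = -25/31 = -0.81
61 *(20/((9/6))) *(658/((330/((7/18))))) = 561932/891 = 630.68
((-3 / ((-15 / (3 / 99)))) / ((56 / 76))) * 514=4883/1155 = 4.23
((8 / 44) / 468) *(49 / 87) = 49/223938 = 0.00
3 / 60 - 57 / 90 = -7/12 = -0.58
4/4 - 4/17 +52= 897/17 = 52.76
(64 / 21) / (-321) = -64/6741 = -0.01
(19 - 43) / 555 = -8/185 = -0.04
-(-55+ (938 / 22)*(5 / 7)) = 270/11 = 24.55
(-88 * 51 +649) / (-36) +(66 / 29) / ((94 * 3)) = 5232953/49068 = 106.65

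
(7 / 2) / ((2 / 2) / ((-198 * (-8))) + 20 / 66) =5544/481 = 11.53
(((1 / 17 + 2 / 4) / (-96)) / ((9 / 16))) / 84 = -19/154224 = 0.00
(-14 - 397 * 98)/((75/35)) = -54488/3 = -18162.67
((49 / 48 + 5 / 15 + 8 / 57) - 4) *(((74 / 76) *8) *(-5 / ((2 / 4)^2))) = 422725/1083 = 390.33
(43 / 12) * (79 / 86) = 79/24 = 3.29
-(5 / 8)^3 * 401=-50125/512 = -97.90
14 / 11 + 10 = 124/11 = 11.27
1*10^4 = 10000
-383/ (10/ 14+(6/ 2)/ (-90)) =-80430/143 = -562.45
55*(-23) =-1265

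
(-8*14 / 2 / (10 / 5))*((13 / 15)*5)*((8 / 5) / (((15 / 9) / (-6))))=17472/25 = 698.88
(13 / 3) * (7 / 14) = 13/6 = 2.17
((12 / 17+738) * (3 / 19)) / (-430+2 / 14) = -87906/323969 = -0.27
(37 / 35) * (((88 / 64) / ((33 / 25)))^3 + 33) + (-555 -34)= -267524531/483840 = -552.92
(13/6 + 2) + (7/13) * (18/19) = 6931/1482 = 4.68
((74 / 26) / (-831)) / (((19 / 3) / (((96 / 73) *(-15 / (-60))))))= -888/4994587 = 0.00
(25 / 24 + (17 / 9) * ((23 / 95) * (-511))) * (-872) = 173449847/855 = 202865.32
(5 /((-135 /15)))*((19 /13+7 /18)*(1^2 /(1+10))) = -2165/23166 = -0.09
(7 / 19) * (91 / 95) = 637/1805 = 0.35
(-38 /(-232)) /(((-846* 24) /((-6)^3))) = 19/10904 = 0.00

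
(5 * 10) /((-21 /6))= -100/7 = -14.29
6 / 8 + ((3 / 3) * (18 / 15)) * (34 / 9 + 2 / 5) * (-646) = -3237.86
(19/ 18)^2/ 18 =361/5832 = 0.06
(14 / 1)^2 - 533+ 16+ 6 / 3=-319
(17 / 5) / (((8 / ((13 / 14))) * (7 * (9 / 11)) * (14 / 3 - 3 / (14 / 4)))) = 2431/134400 = 0.02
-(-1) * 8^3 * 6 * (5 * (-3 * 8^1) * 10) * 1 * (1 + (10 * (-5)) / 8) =19353600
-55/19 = -2.89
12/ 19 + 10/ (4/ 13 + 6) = 1727/779 = 2.22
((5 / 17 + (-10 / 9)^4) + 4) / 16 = 648953/1784592 = 0.36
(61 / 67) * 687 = 41907/67 = 625.48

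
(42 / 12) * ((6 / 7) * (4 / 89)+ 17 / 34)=671/356 = 1.88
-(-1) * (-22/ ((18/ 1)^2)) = -11/162 = -0.07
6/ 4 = 3/2 = 1.50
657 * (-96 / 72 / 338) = -2.59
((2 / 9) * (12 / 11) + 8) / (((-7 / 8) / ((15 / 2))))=-5440/77 = -70.65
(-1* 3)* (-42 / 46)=63/23 = 2.74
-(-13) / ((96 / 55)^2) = 39325/9216 = 4.27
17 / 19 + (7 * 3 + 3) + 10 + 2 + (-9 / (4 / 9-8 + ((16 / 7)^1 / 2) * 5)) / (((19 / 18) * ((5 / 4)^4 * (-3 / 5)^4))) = 28393/551 = 51.53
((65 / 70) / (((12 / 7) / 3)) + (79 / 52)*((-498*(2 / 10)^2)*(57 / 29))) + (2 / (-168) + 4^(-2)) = -183063221/3166800 = -57.81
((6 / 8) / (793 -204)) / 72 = 1/56544 = 0.00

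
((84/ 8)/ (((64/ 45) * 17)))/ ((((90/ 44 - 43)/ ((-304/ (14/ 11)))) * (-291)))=-103455/11885992 = -0.01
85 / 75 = 17/15 = 1.13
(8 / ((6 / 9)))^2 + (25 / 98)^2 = 1383601/9604 = 144.07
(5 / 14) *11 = 55/14 = 3.93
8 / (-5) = -8/5 = -1.60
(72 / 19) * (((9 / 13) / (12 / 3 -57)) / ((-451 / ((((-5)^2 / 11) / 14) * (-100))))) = -810000/454611157 = 0.00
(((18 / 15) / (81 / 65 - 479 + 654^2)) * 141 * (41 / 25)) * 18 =4058262/347131075 = 0.01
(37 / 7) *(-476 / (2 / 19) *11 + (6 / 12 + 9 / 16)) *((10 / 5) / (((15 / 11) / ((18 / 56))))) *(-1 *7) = 194347791/224 = 867624.07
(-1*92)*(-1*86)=7912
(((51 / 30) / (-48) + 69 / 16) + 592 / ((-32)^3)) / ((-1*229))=-130837/7034880 = -0.02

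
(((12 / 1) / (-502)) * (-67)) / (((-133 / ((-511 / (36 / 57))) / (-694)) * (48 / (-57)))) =8029.47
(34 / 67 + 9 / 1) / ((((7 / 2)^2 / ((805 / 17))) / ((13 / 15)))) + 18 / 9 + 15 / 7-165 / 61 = 48571010/1459059 = 33.29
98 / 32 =49/16 = 3.06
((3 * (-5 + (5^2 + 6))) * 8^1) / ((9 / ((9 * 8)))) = 4992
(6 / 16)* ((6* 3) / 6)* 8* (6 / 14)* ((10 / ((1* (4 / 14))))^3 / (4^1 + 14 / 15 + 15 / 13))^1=32248125/1187 = 27167.75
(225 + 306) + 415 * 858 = 356601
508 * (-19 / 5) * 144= -1389888/5 = -277977.60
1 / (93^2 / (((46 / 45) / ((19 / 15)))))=46/492993 = 0.00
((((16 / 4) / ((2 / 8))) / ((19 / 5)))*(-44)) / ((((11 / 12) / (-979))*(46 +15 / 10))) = 1503744/361 = 4165.50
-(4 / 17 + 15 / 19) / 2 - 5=-3561/646 = -5.51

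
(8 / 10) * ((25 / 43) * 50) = 1000/43 = 23.26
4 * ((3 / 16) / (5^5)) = 3/12500 = 0.00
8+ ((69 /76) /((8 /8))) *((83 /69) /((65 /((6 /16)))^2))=164403947/20550400 = 8.00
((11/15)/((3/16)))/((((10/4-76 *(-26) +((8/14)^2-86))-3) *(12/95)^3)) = 92425025/90008658 = 1.03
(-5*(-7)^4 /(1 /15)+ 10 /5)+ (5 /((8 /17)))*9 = -1439819/8 = -179977.38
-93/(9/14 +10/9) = -53.02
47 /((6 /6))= 47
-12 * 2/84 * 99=-198/7 = -28.29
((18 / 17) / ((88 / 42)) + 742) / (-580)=-277697/216920 = -1.28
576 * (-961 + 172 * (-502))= -50287680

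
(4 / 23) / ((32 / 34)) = 17/92 = 0.18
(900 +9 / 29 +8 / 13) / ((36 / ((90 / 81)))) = 1698245/61074 = 27.81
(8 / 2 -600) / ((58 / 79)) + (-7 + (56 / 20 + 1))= -118174/145 = -814.99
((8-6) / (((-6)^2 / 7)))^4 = 0.02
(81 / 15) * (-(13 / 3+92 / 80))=-2961/100 = -29.61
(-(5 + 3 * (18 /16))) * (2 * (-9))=603/4 = 150.75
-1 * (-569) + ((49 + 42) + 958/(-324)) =106441/162 = 657.04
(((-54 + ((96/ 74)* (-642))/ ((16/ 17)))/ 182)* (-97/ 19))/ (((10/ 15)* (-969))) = -842445/20663279 = -0.04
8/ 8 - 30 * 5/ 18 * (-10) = 84.33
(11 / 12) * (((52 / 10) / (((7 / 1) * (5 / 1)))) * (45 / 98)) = 429/6860 = 0.06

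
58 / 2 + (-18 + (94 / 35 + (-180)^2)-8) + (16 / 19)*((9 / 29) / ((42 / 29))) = 21549901/665 = 32405.87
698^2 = 487204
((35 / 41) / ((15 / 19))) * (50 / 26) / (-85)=-665/27183 = -0.02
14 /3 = 4.67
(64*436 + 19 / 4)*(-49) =-5470115/4 = -1367528.75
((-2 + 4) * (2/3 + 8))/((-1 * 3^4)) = -52/243 = -0.21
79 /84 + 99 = 8395/84 = 99.94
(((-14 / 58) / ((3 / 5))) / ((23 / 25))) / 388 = -875/776388 = 0.00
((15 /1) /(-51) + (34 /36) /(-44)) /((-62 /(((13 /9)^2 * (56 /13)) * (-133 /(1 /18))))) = -51425647/469557 = -109.52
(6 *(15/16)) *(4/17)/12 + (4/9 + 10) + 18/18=14143/1224 = 11.55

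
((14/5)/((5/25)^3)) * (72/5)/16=315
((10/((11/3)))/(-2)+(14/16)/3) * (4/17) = -283/1122 = -0.25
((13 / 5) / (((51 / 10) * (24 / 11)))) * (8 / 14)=143/1071 = 0.13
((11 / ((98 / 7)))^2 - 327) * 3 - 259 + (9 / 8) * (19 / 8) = -3874453/3136 = -1235.48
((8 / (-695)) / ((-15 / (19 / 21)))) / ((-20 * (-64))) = 19/35028000 = 0.00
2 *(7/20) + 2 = 27/10 = 2.70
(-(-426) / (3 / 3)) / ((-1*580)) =-213/290 = -0.73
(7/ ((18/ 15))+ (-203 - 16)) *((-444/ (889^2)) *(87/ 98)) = 4117101/38725729 = 0.11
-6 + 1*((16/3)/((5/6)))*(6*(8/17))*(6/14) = 1038/595 = 1.74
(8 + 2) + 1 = 11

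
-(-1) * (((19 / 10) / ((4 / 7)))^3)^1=36.76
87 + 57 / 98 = 8583/98 = 87.58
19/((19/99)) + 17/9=908/9 = 100.89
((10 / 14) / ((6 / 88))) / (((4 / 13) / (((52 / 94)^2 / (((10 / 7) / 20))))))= 966680/6627 = 145.87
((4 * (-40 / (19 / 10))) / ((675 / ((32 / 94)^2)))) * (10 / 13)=-163840/14731821 = -0.01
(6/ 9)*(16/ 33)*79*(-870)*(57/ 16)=-870580/11 = -79143.64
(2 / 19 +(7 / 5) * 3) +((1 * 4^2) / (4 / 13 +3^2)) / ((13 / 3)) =54049/11495 = 4.70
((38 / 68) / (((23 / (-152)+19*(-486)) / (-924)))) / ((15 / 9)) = 0.03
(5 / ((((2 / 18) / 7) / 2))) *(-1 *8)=-5040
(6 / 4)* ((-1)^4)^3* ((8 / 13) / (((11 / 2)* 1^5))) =24/143 = 0.17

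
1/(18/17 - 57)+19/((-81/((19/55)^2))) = -3562778/77672925 = -0.05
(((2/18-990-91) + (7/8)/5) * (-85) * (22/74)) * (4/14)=72753659/9324 = 7802.84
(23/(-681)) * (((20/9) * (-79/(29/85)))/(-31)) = -3088900/5509971 = -0.56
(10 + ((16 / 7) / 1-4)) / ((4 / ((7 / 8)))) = 29/16 = 1.81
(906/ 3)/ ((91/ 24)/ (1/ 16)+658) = 453/1078 = 0.42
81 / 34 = 2.38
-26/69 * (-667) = 754/3 = 251.33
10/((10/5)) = 5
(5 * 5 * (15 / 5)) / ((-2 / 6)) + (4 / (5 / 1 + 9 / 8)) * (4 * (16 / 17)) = -222.54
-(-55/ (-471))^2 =-3025/221841 = -0.01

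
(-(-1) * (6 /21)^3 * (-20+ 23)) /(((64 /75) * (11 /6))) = 675/15092 = 0.04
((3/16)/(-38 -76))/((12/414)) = -69/1216 = -0.06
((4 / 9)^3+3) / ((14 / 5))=11255/10206 = 1.10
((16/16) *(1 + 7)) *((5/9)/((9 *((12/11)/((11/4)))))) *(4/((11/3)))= 110/81 = 1.36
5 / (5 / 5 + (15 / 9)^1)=1.88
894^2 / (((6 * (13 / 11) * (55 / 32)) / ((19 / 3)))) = 26996416/65 = 415329.48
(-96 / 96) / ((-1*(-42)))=-1/42 = -0.02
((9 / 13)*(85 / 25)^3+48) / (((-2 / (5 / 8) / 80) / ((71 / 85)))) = -8677407/5525 = -1570.57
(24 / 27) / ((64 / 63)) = 7/8 = 0.88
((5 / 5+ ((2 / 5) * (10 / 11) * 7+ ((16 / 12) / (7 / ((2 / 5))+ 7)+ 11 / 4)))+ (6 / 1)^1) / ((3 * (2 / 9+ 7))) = 79879/140140 = 0.57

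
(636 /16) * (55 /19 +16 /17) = 197001/1292 = 152.48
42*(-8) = -336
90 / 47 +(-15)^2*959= 10141515/47 = 215776.91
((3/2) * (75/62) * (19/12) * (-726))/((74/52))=-6724575/4588 = -1465.69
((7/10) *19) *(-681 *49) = -443807.70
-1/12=-0.08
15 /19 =0.79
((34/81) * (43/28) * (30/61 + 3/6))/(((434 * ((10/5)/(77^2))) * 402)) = 10702571/985195872 = 0.01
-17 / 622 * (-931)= 15827/622 = 25.45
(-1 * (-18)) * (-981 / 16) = -8829/8 = -1103.62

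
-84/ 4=-21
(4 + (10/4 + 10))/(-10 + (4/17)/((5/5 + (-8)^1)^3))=-64141/38876 = -1.65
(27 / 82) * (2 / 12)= 9/164 = 0.05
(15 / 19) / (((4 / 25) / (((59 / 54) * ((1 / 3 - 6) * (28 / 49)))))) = -125375/7182 = -17.46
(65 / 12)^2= 4225/144 = 29.34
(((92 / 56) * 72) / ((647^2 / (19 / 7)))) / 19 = 828/20511841 = 0.00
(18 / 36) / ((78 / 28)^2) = 98/1521 = 0.06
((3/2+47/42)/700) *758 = 4169/1470 = 2.84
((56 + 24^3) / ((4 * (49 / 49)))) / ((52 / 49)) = 85015/26 = 3269.81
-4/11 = -0.36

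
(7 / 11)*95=665/11 = 60.45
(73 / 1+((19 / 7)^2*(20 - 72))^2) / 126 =352563257/302526 = 1165.40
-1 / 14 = -0.07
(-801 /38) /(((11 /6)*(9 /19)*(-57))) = 89/209 = 0.43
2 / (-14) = -1/7 = -0.14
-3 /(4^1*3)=-1/4 = -0.25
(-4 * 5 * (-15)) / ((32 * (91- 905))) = -75/6512 = -0.01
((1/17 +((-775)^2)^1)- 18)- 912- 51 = 10193949/17 = 599644.06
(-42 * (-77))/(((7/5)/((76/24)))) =7315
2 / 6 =1/3 = 0.33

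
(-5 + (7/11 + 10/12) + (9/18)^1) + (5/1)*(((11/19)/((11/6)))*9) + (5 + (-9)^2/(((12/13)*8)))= 544717/20064 = 27.15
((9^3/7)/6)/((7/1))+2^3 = 1027/98 = 10.48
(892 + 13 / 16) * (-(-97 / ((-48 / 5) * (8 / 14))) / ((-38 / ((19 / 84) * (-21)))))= -48497575/24576 = -1973.37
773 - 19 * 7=640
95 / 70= 19/14 = 1.36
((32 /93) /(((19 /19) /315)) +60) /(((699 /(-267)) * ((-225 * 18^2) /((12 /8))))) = 2581/1950210 = 0.00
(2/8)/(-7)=-1/28 = -0.04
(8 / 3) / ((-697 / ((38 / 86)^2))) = -2888/3866259 = 0.00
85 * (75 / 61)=6375/61 = 104.51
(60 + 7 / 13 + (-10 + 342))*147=750141/13 = 57703.15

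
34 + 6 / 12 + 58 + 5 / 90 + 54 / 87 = 24319/261 = 93.18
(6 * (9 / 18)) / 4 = 3/4 = 0.75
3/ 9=1/3 = 0.33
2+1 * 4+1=7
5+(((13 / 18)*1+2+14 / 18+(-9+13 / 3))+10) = 13.83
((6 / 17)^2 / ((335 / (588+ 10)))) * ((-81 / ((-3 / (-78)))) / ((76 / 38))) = -22668984/96815 = -234.15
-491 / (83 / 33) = -16203/83 = -195.22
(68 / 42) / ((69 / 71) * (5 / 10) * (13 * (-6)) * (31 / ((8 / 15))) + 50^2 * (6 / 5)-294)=19312/5999553 = 0.00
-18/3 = -6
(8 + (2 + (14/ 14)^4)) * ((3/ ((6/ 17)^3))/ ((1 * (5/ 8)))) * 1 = 54043/45 = 1200.96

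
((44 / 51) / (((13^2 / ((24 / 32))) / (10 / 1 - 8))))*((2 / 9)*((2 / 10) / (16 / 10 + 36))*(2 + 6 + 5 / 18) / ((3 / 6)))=1639/10937511 = 0.00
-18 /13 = -1.38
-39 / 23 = -1.70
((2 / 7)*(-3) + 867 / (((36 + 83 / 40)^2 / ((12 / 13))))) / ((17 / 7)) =-64398462/512615909 = -0.13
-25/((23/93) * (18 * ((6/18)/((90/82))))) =-18.49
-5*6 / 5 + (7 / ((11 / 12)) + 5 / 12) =271/132 = 2.05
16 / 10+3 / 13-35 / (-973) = 16866/9035 = 1.87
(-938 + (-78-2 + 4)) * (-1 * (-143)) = -145002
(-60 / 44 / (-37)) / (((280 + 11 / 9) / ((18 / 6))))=405/1030117 = 0.00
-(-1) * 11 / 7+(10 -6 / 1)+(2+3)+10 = 144/7 = 20.57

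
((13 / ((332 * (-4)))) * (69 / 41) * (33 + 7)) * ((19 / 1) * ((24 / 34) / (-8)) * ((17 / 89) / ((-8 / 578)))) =-15.25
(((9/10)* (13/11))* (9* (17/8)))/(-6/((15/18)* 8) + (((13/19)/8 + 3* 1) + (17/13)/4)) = 4421547/546106 = 8.10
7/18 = 0.39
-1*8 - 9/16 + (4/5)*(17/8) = -549/80 = -6.86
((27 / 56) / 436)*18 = 243/12208 = 0.02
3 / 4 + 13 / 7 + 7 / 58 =2215/812 = 2.73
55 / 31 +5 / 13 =870/403 = 2.16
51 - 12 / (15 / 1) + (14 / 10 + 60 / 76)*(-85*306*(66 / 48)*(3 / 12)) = -1854946/95 = -19525.75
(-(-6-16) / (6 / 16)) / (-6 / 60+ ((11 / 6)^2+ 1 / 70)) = 73920/4127 = 17.91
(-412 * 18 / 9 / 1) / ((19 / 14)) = -11536/19 = -607.16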